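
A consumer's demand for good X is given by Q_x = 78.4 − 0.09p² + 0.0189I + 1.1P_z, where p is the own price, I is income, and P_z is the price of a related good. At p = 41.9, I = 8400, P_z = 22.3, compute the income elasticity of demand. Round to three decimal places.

1.531

Q_x = 78.4 − 0.09(41.9)² + 0.0189(8400) + 1.1(22.3) = 78.4 − 158.0049 + 158.76 + 24.53 = 103.6851.
∂Q_x/∂I = +0.0189, so E_I = 0.0189·(8400/103.6851) ≈ 1.531.
E_I > 1: normal good (luxury).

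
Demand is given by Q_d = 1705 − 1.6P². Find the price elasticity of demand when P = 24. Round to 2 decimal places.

-2.35

At P = 24, Q_d = 783.4.
dQ_d/dP = −2·1.6·P = −76.8.
Point elasticity E = (dQ_d/dP)·(P/Q_d) = -76.8 × 24/783.4 ≈ -2.35.
|E| > 1, so demand is elastic at this price.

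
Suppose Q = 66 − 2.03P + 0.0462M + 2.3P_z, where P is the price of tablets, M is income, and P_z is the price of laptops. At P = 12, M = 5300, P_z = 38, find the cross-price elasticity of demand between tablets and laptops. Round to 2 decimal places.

0.23

Substituting, Q = 66 − 2.03(12) + 0.0462(5300) + 2.3(38) = 66 − 24.36 + 244.86 + 87.4 = 373.9.
∂Q/∂P_z = +2.3, so E_xy = 2.3·(38/373.9) ≈ 0.23.
E_xy > 0: the goods are substitutes.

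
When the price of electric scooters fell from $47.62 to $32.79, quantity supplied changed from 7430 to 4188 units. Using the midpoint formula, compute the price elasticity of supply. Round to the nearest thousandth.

1.513

%Δq = (4188 − 7430)/[(7430 + 4188)/2] = -3242/5809 ≈ -0.5581.
%Δp = (32.79 − 47.62)/[(47.62 + 32.79)/2] = -14.83/40.205 ≈ -0.3689.
Arc elasticity E = %Δq/%Δp ≈ -0.5581/-0.3689 ≈ 1.513.
|E| > 1: supply is elastic over this range.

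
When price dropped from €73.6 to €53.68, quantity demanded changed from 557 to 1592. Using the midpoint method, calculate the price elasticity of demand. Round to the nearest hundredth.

%Δq = (1592 − 557)/[(557 + 1592)/2] = 1035/1074.5 ≈ 0.9632.
%Δp = (53.68 − 73.6)/[(73.6 + 53.68)/2] = -19.92/63.64 ≈ -0.3130.
Arc elasticity E = %Δq/%Δp ≈ 0.9632/-0.3130 ≈ -3.08.
|E| > 1: demand is elastic over this range.

-3.08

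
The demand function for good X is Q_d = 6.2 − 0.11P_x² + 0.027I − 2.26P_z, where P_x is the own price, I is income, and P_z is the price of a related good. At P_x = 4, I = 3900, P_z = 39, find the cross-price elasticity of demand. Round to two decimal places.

-4.08

Evaluating quantity at (P_x, I, P_z) gives Q_d = 6.2 − 0.11(4)² + 0.027(3900) − 2.26(39) = 6.2 − 1.76 + 105.3 − 88.14 = 21.6.
∂Q_d/∂P_z = −2.26, so E_xy = -2.26·(39/21.6) ≈ -4.08.
E_xy < 0: the goods are complements.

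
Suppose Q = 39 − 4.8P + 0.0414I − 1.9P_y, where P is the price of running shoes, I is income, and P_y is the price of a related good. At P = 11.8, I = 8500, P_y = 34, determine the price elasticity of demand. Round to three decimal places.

-0.210

Substituting, Q = 39 − 4.8(11.8) + 0.0414(8500) − 1.9(34) = 39 − 56.64 + 351.9 − 64.6 = 269.66.
∂Q/∂P = −4.8, so E_p = (−4.8)·(11.8/269.66) ≈ -0.210.
|E_p| < 1: demand is inelastic.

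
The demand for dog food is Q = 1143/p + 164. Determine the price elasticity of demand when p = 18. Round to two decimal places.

-0.28

At p = 18, Q = 227.5.
dQ/dp = −1143/p² = −3.5278.
Point elasticity E = (dQ/dp)·(p/Q) = -3.5278 × 18/227.5 ≈ -0.28.
|E| < 1, so demand is inelastic at this price.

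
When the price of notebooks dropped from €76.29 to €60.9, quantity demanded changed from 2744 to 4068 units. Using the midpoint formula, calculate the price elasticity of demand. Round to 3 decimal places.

%Δq = (4068 − 2744)/[(2744 + 4068)/2] = 1324/3406 ≈ 0.3887.
%ΔP = (60.9 − 76.29)/[(76.29 + 60.9)/2] = -15.39/68.595 ≈ -0.2244.
Arc elasticity E = %Δq/%ΔP ≈ 0.3887/-0.2244 ≈ -1.733.
|E| > 1: demand is elastic over this range.

-1.733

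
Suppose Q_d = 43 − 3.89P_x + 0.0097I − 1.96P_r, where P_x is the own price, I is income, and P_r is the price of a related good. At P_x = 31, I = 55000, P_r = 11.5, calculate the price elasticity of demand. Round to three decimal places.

Evaluating quantity at (P_x, I, P_r) gives Q_d = 43 − 3.89(31) + 0.0097(55000) − 1.96(11.5) = 43 − 120.59 + 533.5 − 22.54 = 433.37.
∂Q_d/∂P_x = −3.89, so E_p = (−3.89)·(31/433.37) ≈ -0.278.
|E_p| < 1: demand is inelastic.

-0.278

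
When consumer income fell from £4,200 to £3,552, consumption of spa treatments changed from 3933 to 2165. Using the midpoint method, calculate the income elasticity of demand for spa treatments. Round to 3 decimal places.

%ΔQ = (2165 − 3933)/[(3933+2165)/2] = -1768/3049 ≈ -0.5799.
%ΔM = (3,552 − 4,200)/[(4,200+3,552)/2] = -648/3876 ≈ -0.1672.
E_I = %ΔQ/%ΔM ≈ 3.468.
E_I > 1: normal good (luxury).

3.468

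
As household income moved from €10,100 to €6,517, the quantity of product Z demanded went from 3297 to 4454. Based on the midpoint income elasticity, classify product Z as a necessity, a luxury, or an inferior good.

inferior

%ΔQ = (4454 − 3297)/[(3297+4454)/2] = 1157/3875.5 ≈ 0.2985.
%ΔY = (6,517 − 10,100)/[(10,100+6,517)/2] = -3583/8308.5 ≈ -0.4312.
E_I = %ΔQ/%ΔY ≈ -0.692.
E_I < 0: inferior good.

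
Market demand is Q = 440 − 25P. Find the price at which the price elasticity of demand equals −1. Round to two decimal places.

For linear demand Q = a − bP, E = −bP/(a − bP). |E| = 1 ⇒ bP = a − bP ⇒ P = a/(2b).
P = 440/(2·25) = 8.80.

8.80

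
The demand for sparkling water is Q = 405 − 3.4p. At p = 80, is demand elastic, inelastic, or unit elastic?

At p = 80, Q = 133.
dQ/dp = −3.4.
Point elasticity E = (dQ/dp)·(p/Q) = -3.4 × 80/133 ≈ -2.045.
|E| ≈ 2.045 > 1, so demand is elastic.

elastic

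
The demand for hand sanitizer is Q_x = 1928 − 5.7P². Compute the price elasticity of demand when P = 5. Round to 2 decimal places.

At P = 5, Q_x = 1785.5.
dQ_x/dP = −2·5.7·P = −57.
Point elasticity E = (dQ_x/dP)·(P/Q_x) = -57 × 5/1785.5 ≈ -0.16.
|E| < 1, so demand is inelastic at this price.

-0.16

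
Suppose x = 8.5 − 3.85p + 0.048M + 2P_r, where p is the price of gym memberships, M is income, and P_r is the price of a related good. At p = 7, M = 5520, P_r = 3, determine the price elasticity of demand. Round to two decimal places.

-0.11

Substituting, x = 8.5 − 3.85(7) + 0.048(5520) + 2(3) = 8.5 − 26.95 + 264.96 + 6 = 252.51.
∂x/∂p = −3.85, so E_p = (−3.85)·(7/252.51) ≈ -0.11.
|E_p| < 1: demand is inelastic.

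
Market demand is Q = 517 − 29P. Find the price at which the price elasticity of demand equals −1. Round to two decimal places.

8.91

For linear demand Q = a − bP, E = −bP/(a − bP). |E| = 1 ⇒ bP = a − bP ⇒ P = a/(2b).
P = 517/(2·29) ≈ 8.91.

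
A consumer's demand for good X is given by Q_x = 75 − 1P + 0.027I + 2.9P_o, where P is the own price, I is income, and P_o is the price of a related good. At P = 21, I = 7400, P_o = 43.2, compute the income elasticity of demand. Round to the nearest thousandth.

0.527

Evaluating quantity at (P, I, P_o) gives Q_x = 75 − 1(21) + 0.027(7400) + 2.9(43.2) = 75 − 21 + 199.8 + 125.28 = 379.08.
∂Q_x/∂I = +0.027, so E_I = 0.027·(7400/379.08) ≈ 0.527.
E_I ∈ (0,1): normal good (necessity).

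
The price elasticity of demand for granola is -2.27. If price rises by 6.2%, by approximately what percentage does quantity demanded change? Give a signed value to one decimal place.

%ΔQ ≈ E × %ΔP = (-2.27) × (6.2%) ≈ -14.1%.

-14.1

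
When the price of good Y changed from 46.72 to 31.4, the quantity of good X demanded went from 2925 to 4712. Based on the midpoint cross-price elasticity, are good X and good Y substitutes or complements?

complements

%ΔQ_x = (4712 − 2925)/[(2925+4712)/2] = 1787/3818.5 ≈ 0.4680.
%ΔP_y = (31.4 − 46.72)/[(46.72+31.4)/2] ≈ -0.3922.
E_xy = 0.4680/-0.3922 ≈ -1.193.
E_xy < 0, so the goods are complements.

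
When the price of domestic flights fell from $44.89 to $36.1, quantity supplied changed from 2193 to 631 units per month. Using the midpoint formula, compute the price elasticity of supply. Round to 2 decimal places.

%ΔQ = (631 − 2193)/[(2193 + 631)/2] = -1562/1412 ≈ -1.1062.
%ΔP = (36.1 − 44.89)/[(44.89 + 36.1)/2] = -8.79/40.495 ≈ -0.2171.
Arc elasticity E = %ΔQ/%ΔP ≈ -1.1062/-0.2171 ≈ 5.10.
|E| > 1: supply is elastic over this range.

5.10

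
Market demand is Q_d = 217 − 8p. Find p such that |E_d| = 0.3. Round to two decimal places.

6.26

Set −bp/(a − bp) = −0.3 ⇒ bp = 0.3(a − bp) ⇒ bp(1+0.3) = 0.3·a.
p = 0.3·217/(8·1.3) ≈ 6.26.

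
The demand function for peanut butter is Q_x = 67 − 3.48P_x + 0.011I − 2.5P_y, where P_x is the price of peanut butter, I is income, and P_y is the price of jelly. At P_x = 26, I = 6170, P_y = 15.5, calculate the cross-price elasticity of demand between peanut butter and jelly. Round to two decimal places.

First evaluate Q_x: 67 − 3.48(26) + 0.011(6170) − 2.5(15.5) = 67 − 90.48 + 67.87 − 38.75 = 5.64.
∂Q_x/∂P_y = −2.5, so E_xy = -2.5·(15.5/5.64) ≈ -6.87.
E_xy < 0: the goods are complements.

-6.87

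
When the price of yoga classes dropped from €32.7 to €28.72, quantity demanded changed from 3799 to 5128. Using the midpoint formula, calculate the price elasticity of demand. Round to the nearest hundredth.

%ΔQ = (5128 − 3799)/[(3799 + 5128)/2] = 1329/4463.5 ≈ 0.2977.
%Δp = (28.72 − 32.7)/[(32.7 + 28.72)/2] = -3.98/30.71 ≈ -0.1296.
Arc elasticity E = %ΔQ/%Δp ≈ 0.2977/-0.1296 ≈ -2.30.
|E| > 1: demand is elastic over this range.

-2.30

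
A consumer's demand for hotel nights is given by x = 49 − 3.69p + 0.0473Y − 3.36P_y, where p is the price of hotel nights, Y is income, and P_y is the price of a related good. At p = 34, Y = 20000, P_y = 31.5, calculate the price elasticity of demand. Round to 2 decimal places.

-0.16

At the given point, x = 49 − 3.69(34) + 0.0473(20000) − 3.36(31.5) = 49 − 125.46 + 946 − 105.84 = 763.7.
∂x/∂p = −3.69, so E_p = (−3.69)·(34/763.7) ≈ -0.16.
|E_p| < 1: demand is inelastic.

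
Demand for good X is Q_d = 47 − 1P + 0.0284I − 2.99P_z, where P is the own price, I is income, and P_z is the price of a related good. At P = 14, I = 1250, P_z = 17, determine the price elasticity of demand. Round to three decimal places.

-0.792

Substituting, Q_d = 47 − 1(14) + 0.0284(1250) − 2.99(17) = 47 − 14 + 35.5 − 50.83 = 17.67.
∂Q_d/∂P = −1, so E_p = (−1)·(14/17.67) ≈ -0.792.
|E_p| < 1: demand is inelastic.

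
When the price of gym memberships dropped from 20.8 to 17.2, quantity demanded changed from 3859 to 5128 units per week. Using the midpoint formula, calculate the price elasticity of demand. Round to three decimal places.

%Δq = (5128 − 3859)/[(3859 + 5128)/2] = 1269/4493.5 ≈ 0.2824.
%Δp = (17.2 − 20.8)/[(20.8 + 17.2)/2] = -3.6/19 ≈ -0.1895.
Arc elasticity E = %Δq/%Δp ≈ 0.2824/-0.1895 ≈ -1.490.
|E| > 1: demand is elastic over this range.

-1.490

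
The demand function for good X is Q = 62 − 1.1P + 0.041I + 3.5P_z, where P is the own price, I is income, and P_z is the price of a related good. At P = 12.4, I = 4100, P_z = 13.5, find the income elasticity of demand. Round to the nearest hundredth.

Q = 62 − 1.1(12.4) + 0.041(4100) + 3.5(13.5) = 62 − 13.64 + 168.1 + 47.25 = 263.71.
∂Q/∂I = +0.041, so E_I = 0.041·(4100/263.71) ≈ 0.64.
E_I ∈ (0,1): normal good (necessity).

0.64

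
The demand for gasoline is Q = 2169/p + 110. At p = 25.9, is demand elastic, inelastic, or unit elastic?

At p = 25.9, Q = 193.7452.
dQ/dp = −2169/p² = −3.2334.
Point elasticity E = (dQ/dp)·(p/Q) = -3.2334 × 25.9/193.7452 ≈ -0.432.
|E| ≈ 0.432 < 1, so demand is inelastic.

inelastic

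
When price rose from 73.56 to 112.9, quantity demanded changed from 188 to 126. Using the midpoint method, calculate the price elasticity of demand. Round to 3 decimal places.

%Δq = (126 − 188)/[(188 + 126)/2] = -62/157 ≈ -0.3949.
%ΔP = (112.9 − 73.56)/[(73.56 + 112.9)/2] = 39.34/93.23 ≈ 0.4220.
Arc elasticity E = %Δq/%ΔP ≈ -0.3949/0.4220 ≈ -0.936.
|E| < 1: demand is inelastic over this range.

-0.936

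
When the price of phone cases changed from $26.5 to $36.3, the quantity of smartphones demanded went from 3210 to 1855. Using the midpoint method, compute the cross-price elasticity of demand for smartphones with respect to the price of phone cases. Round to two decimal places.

-1.71

%ΔQ_x = (1855 − 3210)/[(3210+1855)/2] = -1355/2532.5 ≈ -0.5350.
%ΔP_y = (36.3 − 26.5)/[(26.5+36.3)/2] ≈ 0.3121.
E_xy = -0.5350/0.3121 ≈ -1.71.
E_xy < 0, so smartphones and phone cases are complements.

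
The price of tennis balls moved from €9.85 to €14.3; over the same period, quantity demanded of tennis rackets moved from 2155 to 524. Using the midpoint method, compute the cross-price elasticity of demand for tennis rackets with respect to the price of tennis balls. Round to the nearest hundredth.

-3.30

%ΔQ_x = (524 − 2155)/[(2155+524)/2] = -1631/1339.5 ≈ -1.2176.
%ΔP_y = (14.3 − 9.85)/[(9.85+14.3)/2] ≈ 0.3685.
E_xy = -1.2176/0.3685 ≈ -3.30.
E_xy < 0, so tennis rackets and tennis balls are complements.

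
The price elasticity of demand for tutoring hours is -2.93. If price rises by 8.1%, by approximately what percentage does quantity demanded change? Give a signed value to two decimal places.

-23.73

%ΔQ ≈ E × %ΔP = (-2.93) × (8.1%) ≈ -23.73%.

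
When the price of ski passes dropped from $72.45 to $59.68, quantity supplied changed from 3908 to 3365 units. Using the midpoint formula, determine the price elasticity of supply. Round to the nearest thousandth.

0.772

%ΔQ = (3365 − 3908)/[(3908 + 3365)/2] = -543/3636.5 ≈ -0.1493.
%Δp = (59.68 − 72.45)/[(72.45 + 59.68)/2] = -12.77/66.065 ≈ -0.1933.
Arc elasticity E = %ΔQ/%Δp ≈ -0.1493/-0.1933 ≈ 0.772.
|E| < 1: supply is inelastic over this range.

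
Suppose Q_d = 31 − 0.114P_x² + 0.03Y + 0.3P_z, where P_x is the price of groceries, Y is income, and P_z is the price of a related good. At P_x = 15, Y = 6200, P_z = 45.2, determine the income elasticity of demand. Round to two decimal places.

0.91

Q_d = 31 − 0.114(15)² + 0.03(6200) + 0.3(45.2) = 31 − 25.65 + 186 + 13.56 = 204.91.
∂Q_d/∂Y = +0.03, so E_I = 0.03·(6200/204.91) ≈ 0.91.
E_I ∈ (0,1): normal good (necessity).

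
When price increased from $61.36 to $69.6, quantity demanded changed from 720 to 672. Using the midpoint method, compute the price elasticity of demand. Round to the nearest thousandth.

-0.548

%Δq = (672 − 720)/[(720 + 672)/2] = -48/696 ≈ -0.0690.
%ΔP = (69.6 − 61.36)/[(61.36 + 69.6)/2] = 8.24/65.48 ≈ 0.1258.
Arc elasticity E = %Δq/%ΔP ≈ -0.0690/0.1258 ≈ -0.548.
|E| < 1: demand is inelastic over this range.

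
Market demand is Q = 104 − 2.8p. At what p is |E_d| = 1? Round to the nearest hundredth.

For linear demand Q = a − bp, E = −bp/(a − bp). |E| = 1 ⇒ bp = a − bp ⇒ p = a/(2b).
p = 104/(2·2.8) ≈ 18.57.

18.57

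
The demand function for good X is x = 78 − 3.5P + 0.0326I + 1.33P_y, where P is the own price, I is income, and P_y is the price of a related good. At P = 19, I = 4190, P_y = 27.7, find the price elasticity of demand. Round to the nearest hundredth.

-0.36

First evaluate x: 78 − 3.5(19) + 0.0326(4190) + 1.33(27.7) = 78 − 66.5 + 136.594 + 36.841 = 184.935.
∂x/∂P = −3.5, so E_p = (−3.5)·(19/184.935) ≈ -0.36.
|E_p| < 1: demand is inelastic.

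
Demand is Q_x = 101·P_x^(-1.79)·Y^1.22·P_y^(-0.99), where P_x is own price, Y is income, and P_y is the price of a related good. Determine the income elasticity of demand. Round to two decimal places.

1.22

For a Cobb–Douglas (constant-elasticity) form Q_x = A·Y^α·…, the elasticity with respect to Y equals the exponent α at every point.
Here the exponent on Y is 1.22, so the income elasticity of demand is 1.22.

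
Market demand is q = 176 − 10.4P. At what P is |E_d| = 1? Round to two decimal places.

8.46

For linear demand q = a − bP, E = −bP/(a − bP). |E| = 1 ⇒ bP = a − bP ⇒ P = a/(2b).
P = 176/(2·10.4) ≈ 8.46.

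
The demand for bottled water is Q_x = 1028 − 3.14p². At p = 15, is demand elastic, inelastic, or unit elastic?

elastic

At p = 15, Q_x = 321.5.
dQ_x/dp = −2·3.14·p = −94.2.
Point elasticity E = (dQ_x/dp)·(p/Q_x) = -94.2 × 15/321.5 ≈ -4.395.
|E| ≈ 4.395 > 1, so demand is elastic.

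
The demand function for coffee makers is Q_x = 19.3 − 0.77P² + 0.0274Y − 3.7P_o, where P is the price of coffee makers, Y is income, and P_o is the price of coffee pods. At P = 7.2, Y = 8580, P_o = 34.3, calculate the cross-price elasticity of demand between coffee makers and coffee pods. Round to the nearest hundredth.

-1.45

Substituting, Q_x = 19.3 − 0.77(7.2)² + 0.0274(8580) − 3.7(34.3) = 19.3 − 39.9168 + 235.092 − 126.91 = 87.5652.
∂Q_x/∂P_o = −3.7, so E_xy = -3.7·(34.3/87.5652) ≈ -1.45.
E_xy < 0: the goods are complements.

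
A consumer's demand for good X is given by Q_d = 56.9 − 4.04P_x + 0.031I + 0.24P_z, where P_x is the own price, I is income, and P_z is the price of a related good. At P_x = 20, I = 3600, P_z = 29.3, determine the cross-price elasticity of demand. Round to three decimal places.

Substituting, Q_d = 56.9 − 4.04(20) + 0.031(3600) + 0.24(29.3) = 56.9 − 80.8 + 111.6 + 7.032 = 94.732.
∂Q_d/∂P_z = +0.24, so E_xy = 0.24·(29.3/94.732) ≈ 0.074.
E_xy > 0: the goods are substitutes.

0.074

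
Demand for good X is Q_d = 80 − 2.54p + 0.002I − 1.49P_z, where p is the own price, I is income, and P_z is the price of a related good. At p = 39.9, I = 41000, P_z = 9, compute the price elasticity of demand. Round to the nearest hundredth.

Substituting, Q_d = 80 − 2.54(39.9) + 0.002(41000) − 1.49(9) = 80 − 101.346 + 82 − 13.41 = 47.244.
∂Q_d/∂p = −2.54, so E_p = (−2.54)·(39.9/47.244) ≈ -2.15.
|E_p| > 1: demand is elastic.

-2.15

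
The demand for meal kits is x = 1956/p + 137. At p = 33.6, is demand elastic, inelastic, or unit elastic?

At p = 33.6, x = 195.2143.
dx/dp = −1956/p² = −1.7326.
Point elasticity E = (dx/dp)·(p/x) = -1.7326 × 33.6/195.2143 ≈ -0.298.
|E| ≈ 0.298 < 1, so demand is inelastic.

inelastic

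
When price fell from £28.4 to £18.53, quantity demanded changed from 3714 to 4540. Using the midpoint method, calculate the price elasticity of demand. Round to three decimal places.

%Δq = (4540 − 3714)/[(3714 + 4540)/2] = 826/4127 ≈ 0.2001.
%Δp = (18.53 − 28.4)/[(28.4 + 18.53)/2] = -9.87/23.465 ≈ -0.4206.
Arc elasticity E = %Δq/%Δp ≈ 0.2001/-0.4206 ≈ -0.476.
|E| < 1: demand is inelastic over this range.

-0.476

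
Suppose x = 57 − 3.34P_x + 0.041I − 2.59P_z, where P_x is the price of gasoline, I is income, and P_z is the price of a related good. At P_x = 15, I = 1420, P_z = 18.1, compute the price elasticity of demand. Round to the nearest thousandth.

Substituting, x = 57 − 3.34(15) + 0.041(1420) − 2.59(18.1) = 57 − 50.1 + 58.22 − 46.879 = 18.241.
∂x/∂P_x = −3.34, so E_p = (−3.34)·(15/18.241) ≈ -2.747.
|E_p| > 1: demand is elastic.

-2.747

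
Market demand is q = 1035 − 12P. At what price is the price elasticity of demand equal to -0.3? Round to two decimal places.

Set −bP/(a − bP) = −0.3 ⇒ bP = 0.3(a − bP) ⇒ bP(1+0.3) = 0.3·a.
P = 0.3·1035/(12·1.3) ≈ 19.90.

19.90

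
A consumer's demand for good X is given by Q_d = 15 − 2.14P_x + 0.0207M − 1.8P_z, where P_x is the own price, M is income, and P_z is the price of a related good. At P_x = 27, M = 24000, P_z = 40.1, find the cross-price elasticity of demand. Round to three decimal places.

-0.189

Evaluating quantity at (P_x, M, P_z) gives Q_d = 15 − 2.14(27) + 0.0207(24000) − 1.8(40.1) = 15 − 57.78 + 496.8 − 72.18 = 381.84.
∂Q_d/∂P_z = −1.8, so E_xy = -1.8·(40.1/381.84) ≈ -0.189.
E_xy < 0: the goods are complements.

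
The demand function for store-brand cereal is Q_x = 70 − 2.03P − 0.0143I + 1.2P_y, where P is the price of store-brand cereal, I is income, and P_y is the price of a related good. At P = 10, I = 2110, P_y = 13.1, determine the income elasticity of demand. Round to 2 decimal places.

-0.86

At the given point, Q_x = 70 − 2.03(10) − 0.0143(2110) + 1.2(13.1) = 70 − 20.3 − 30.173 + 15.72 = 35.247.
∂Q_x/∂I = −0.0143, so E_I = -0.0143·(2110/35.247) ≈ -0.86.
E_I < 0: inferior good.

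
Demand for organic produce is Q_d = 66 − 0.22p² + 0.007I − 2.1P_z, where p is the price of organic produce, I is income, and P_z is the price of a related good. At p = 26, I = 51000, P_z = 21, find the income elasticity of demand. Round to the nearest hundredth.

1.55

First evaluate Q_d: 66 − 0.22(26)² + 0.007(51000) − 2.1(21) = 66 − 148.72 + 357 − 44.1 = 230.18.
∂Q_d/∂I = +0.007, so E_I = 0.007·(51000/230.18) ≈ 1.55.
E_I > 1: normal good (luxury).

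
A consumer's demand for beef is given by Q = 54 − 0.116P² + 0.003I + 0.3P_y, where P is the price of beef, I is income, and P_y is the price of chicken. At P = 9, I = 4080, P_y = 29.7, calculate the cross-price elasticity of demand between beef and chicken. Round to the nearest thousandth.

Substituting, Q = 54 − 0.116(9)² + 0.003(4080) + 0.3(29.7) = 54 − 9.396 + 12.24 + 8.91 = 65.754.
∂Q/∂P_y = +0.3, so E_xy = 0.3·(29.7/65.754) ≈ 0.136.
E_xy > 0: the goods are substitutes.

0.136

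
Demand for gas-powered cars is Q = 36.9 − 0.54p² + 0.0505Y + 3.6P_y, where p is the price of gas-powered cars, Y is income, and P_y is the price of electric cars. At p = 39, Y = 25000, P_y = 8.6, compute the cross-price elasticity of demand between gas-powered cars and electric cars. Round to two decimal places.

Q = 36.9 − 0.54(39)² + 0.0505(25000) + 3.6(8.6) = 36.9 − 821.34 + 1262.5 + 30.96 = 509.02.
∂Q/∂P_y = +3.6, so E_xy = 3.6·(8.6/509.02) ≈ 0.06.
E_xy > 0: the goods are substitutes.

0.06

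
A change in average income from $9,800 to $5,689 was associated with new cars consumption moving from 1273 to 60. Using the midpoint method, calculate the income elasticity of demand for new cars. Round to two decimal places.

3.43

%ΔQ = (60 − 1273)/[(1273+60)/2] = -1213/666.5 ≈ -1.8200.
%ΔM = (5,689 − 9,800)/[(9,800+5,689)/2] = -4111/7744.5 ≈ -0.5308.
E_I = %ΔQ/%ΔM ≈ 3.43.
E_I > 1: normal good (luxury).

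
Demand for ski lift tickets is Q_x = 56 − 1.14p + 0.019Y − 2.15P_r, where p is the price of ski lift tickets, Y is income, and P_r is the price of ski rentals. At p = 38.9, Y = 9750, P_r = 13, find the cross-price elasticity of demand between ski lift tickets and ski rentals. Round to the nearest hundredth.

First evaluate Q_x: 56 − 1.14(38.9) + 0.019(9750) − 2.15(13) = 56 − 44.346 + 185.25 − 27.95 = 168.954.
∂Q_x/∂P_r = −2.15, so E_xy = -2.15·(13/168.954) ≈ -0.17.
E_xy < 0: the goods are complements.

-0.17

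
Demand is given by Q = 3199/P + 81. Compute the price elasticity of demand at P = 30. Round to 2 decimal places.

At P = 30, Q = 187.6333.
dQ/dP = −3199/P² = −3.5544.
Point elasticity E = (dQ/dP)·(P/Q) = -3.5544 × 30/187.6333 ≈ -0.57.
|E| < 1, so demand is inelastic at this price.

-0.57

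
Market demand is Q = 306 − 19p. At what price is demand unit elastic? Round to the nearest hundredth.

8.05

For linear demand Q = a − bp, E = −bp/(a − bp). |E| = 1 ⇒ bp = a − bp ⇒ p = a/(2b).
p = 306/(2·19) ≈ 8.05.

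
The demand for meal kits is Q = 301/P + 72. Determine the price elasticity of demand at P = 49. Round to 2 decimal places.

At P = 49, Q = 78.1429.
dQ/dP = −301/P² = −0.1254.
Point elasticity E = (dQ/dP)·(P/Q) = -0.1254 × 49/78.1429 ≈ -0.08.
|E| < 1, so demand is inelastic at this price.

-0.08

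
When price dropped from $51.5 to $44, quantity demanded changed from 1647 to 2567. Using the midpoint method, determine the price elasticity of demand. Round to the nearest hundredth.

%Δq = (2567 − 1647)/[(1647 + 2567)/2] = 920/2107 ≈ 0.4366.
%Δp = (44 − 51.5)/[(51.5 + 44)/2] = -7.5/47.75 ≈ -0.1571.
Arc elasticity E = %Δq/%Δp ≈ 0.4366/-0.1571 ≈ -2.78.
|E| > 1: demand is elastic over this range.

-2.78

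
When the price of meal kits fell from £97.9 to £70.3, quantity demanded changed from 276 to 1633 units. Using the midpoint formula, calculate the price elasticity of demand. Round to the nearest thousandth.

%Δq = (1633 − 276)/[(276 + 1633)/2] = 1357/954.5 ≈ 1.4217.
%Δp = (70.3 − 97.9)/[(97.9 + 70.3)/2] = -27.6/84.1 ≈ -0.3282.
Arc elasticity E = %Δq/%Δp ≈ 1.4217/-0.3282 ≈ -4.332.
|E| > 1: demand is elastic over this range.

-4.332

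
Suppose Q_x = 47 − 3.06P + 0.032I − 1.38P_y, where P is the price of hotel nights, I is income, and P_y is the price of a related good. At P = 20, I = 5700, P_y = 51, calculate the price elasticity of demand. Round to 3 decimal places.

First evaluate Q_x: 47 − 3.06(20) + 0.032(5700) − 1.38(51) = 47 − 61.2 + 182.4 − 70.38 = 97.82.
∂Q_x/∂P = −3.06, so E_p = (−3.06)·(20/97.82) ≈ -0.626.
|E_p| < 1: demand is inelastic.

-0.626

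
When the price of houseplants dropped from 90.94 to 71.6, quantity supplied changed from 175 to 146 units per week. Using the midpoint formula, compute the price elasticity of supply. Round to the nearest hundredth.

0.76

%Δq = (146 − 175)/[(175 + 146)/2] = -29/160.5 ≈ -0.1807.
%Δp = (71.6 − 90.94)/[(90.94 + 71.6)/2] = -19.34/81.27 ≈ -0.2380.
Arc elasticity E = %Δq/%Δp ≈ -0.1807/-0.2380 ≈ 0.76.
|E| < 1: supply is inelastic over this range.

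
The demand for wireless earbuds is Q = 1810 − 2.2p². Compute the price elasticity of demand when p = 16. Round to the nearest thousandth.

-0.903

At p = 16, Q = 1246.8.
dQ/dp = −2·2.2·p = −70.4.
Point elasticity E = (dQ/dp)·(p/Q) = -70.4 × 16/1246.8 ≈ -0.903.
|E| < 1, so demand is inelastic at this price.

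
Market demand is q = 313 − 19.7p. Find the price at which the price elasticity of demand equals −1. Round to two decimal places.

For linear demand q = a − bp, E = −bp/(a − bp). |E| = 1 ⇒ bp = a − bp ⇒ p = a/(2b).
p = 313/(2·19.7) ≈ 7.94.

7.94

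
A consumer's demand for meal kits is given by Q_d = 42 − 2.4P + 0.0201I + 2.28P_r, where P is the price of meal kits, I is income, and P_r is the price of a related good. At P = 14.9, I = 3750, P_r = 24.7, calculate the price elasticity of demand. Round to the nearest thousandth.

-0.259

First evaluate Q_d: 42 − 2.4(14.9) + 0.0201(3750) + 2.28(24.7) = 42 − 35.76 + 75.375 + 56.316 = 137.931.
∂Q_d/∂P = −2.4, so E_p = (−2.4)·(14.9/137.931) ≈ -0.259.
|E_p| < 1: demand is inelastic.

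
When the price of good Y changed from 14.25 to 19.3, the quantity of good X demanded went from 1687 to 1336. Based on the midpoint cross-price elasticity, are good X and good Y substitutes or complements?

complements

%ΔQ_x = (1336 − 1687)/[(1687+1336)/2] = -351/1511.5 ≈ -0.2322.
%ΔP_y = (19.3 − 14.25)/[(14.25+19.3)/2] ≈ 0.3010.
E_xy = -0.2322/0.3010 ≈ -0.771.
E_xy < 0, so the goods are complements.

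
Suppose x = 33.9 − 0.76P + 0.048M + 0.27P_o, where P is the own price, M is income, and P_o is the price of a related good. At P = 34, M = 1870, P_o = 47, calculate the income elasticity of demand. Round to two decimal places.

Substituting, x = 33.9 − 0.76(34) + 0.048(1870) + 0.27(47) = 33.9 − 25.84 + 89.76 + 12.69 = 110.51.
∂x/∂M = +0.048, so E_I = 0.048·(1870/110.51) ≈ 0.81.
E_I ∈ (0,1): normal good (necessity).

0.81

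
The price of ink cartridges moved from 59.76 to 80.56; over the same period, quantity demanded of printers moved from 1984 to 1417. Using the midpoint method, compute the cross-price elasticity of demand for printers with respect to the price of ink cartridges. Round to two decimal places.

%ΔQ_x = (1417 − 1984)/[(1984+1417)/2] = -567/1700.5 ≈ -0.3334.
%ΔP_y = (80.56 − 59.76)/[(59.76+80.56)/2] ≈ 0.2965.
E_xy = -0.3334/0.2965 ≈ -1.12.
E_xy < 0, so printers and ink cartridges are complements.

-1.12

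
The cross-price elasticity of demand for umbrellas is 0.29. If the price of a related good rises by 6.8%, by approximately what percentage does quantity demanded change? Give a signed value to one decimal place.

%ΔQ ≈ E × %ΔP_y = (0.29) × (6.8%) ≈ 2.0%.

2.0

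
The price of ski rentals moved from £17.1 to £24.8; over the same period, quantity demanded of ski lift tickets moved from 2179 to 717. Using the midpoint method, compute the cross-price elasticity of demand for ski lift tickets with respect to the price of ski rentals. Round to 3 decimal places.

-2.747

%ΔQ_x = (717 − 2179)/[(2179+717)/2] = -1462/1448 ≈ -1.0097.
%ΔP_y = (24.8 − 17.1)/[(17.1+24.8)/2] ≈ 0.3675.
E_xy = -1.0097/0.3675 ≈ -2.747.
E_xy < 0, so ski lift tickets and ski rentals are complements.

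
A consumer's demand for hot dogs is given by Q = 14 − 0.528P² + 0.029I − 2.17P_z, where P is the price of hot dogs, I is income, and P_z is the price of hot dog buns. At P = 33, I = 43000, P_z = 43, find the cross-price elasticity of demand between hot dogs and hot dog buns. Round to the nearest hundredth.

At the given point, Q = 14 − 0.528(33)² + 0.029(43000) − 2.17(43) = 14 − 574.992 + 1247 − 93.31 = 592.698.
∂Q/∂P_z = −2.17, so E_xy = -2.17·(43/592.698) ≈ -0.16.
E_xy < 0: the goods are complements.

-0.16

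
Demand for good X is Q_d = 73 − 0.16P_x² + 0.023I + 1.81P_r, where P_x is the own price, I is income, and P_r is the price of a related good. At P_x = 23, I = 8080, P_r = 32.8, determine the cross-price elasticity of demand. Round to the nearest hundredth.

0.25

First evaluate Q_d: 73 − 0.16(23)² + 0.023(8080) + 1.81(32.8) = 73 − 84.64 + 185.84 + 59.368 = 233.568.
∂Q_d/∂P_r = +1.81, so E_xy = 1.81·(32.8/233.568) ≈ 0.25.
E_xy > 0: the goods are substitutes.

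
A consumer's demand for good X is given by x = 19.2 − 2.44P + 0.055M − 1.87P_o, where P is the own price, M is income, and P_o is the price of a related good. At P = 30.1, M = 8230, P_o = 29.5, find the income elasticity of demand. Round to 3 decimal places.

1.319

At the given point, x = 19.2 − 2.44(30.1) + 0.055(8230) − 1.87(29.5) = 19.2 − 73.444 + 452.65 − 55.165 = 343.241.
∂x/∂M = +0.055, so E_I = 0.055·(8230/343.241) ≈ 1.319.
E_I > 1: normal good (luxury).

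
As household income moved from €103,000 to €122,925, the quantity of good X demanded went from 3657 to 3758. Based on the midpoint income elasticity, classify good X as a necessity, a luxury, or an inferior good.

%ΔQ = (3758 − 3657)/[(3657+3758)/2] = 101/3707.5 ≈ 0.0272.
%ΔI = (122,925 − 103,000)/[(103,000+122,925)/2] = 19925/112962.5 ≈ 0.1764.
E_I = %ΔQ/%ΔI ≈ 0.154.
E_I ∈ (0,1): normal good (necessity).

necessity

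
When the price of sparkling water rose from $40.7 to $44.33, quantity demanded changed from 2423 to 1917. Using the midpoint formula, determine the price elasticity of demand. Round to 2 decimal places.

-2.73

%ΔQ = (1917 − 2423)/[(2423 + 1917)/2] = -506/2170 ≈ -0.2332.
%Δp = (44.33 − 40.7)/[(40.7 + 44.33)/2] = 3.63/42.515 ≈ 0.0854.
Arc elasticity E = %ΔQ/%Δp ≈ -0.2332/0.0854 ≈ -2.73.
|E| > 1: demand is elastic over this range.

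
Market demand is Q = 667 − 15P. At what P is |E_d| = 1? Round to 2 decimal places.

22.23

For linear demand Q = a − bP, E = −bP/(a − bP). |E| = 1 ⇒ bP = a − bP ⇒ P = a/(2b).
P = 667/(2·15) ≈ 22.23.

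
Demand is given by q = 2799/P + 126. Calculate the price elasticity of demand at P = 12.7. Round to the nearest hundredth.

At P = 12.7, q = 346.3937.
dq/dP = −2799/P² = −17.3538.
Point elasticity E = (dq/dP)·(P/q) = -17.3538 × 12.7/346.3937 ≈ -0.64.
|E| < 1, so demand is inelastic at this price.

-0.64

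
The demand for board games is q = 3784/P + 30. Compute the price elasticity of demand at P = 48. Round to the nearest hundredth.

-0.72

At P = 48, q = 108.8333.
dq/dP = −3784/P² = −1.6424.
Point elasticity E = (dq/dP)·(P/q) = -1.6424 × 48/108.8333 ≈ -0.72.
|E| < 1, so demand is inelastic at this price.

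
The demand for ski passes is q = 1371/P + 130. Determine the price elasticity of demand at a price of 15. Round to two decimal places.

-0.41

At P = 15, q = 221.4.
dq/dP = −1371/P² = −6.0933.
Point elasticity E = (dq/dP)·(P/q) = -6.0933 × 15/221.4 ≈ -0.41.
|E| < 1, so demand is inelastic at this price.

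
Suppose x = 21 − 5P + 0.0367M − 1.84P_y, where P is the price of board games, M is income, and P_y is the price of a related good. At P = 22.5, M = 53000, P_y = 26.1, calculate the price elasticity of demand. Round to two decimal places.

-0.06

x = 21 − 5(22.5) + 0.0367(53000) − 1.84(26.1) = 21 − 112.5 + 1945.1 − 48.024 = 1805.576.
∂x/∂P = −5, so E_p = (−5)·(22.5/1805.576) ≈ -0.06.
|E_p| < 1: demand is inelastic.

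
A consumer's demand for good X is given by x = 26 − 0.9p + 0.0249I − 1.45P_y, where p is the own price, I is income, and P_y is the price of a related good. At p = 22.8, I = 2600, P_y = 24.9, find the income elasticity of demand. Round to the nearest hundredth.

At the given point, x = 26 − 0.9(22.8) + 0.0249(2600) − 1.45(24.9) = 26 − 20.52 + 64.74 − 36.105 = 34.115.
∂x/∂I = +0.0249, so E_I = 0.0249·(2600/34.115) ≈ 1.90.
E_I > 1: normal good (luxury).

1.90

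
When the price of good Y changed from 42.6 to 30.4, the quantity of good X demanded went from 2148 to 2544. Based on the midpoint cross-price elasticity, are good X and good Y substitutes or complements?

%ΔQ_x = (2544 − 2148)/[(2148+2544)/2] = 396/2346 ≈ 0.1688.
%ΔP_y = (30.4 − 42.6)/[(42.6+30.4)/2] ≈ -0.3342.
E_xy = 0.1688/-0.3342 ≈ -0.505.
E_xy < 0, so the goods are complements.

complements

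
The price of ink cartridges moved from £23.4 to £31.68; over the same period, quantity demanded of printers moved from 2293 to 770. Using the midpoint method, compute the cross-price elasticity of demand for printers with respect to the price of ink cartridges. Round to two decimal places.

-3.31

%ΔQ_x = (770 − 2293)/[(2293+770)/2] = -1523/1531.5 ≈ -0.9944.
%ΔP_y = (31.68 − 23.4)/[(23.4+31.68)/2] ≈ 0.3007.
E_xy = -0.9944/0.3007 ≈ -3.31.
E_xy < 0, so printers and ink cartridges are complements.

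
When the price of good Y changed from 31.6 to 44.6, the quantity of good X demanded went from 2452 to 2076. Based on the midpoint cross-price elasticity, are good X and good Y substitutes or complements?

complements

%ΔQ_x = (2076 − 2452)/[(2452+2076)/2] = -376/2264 ≈ -0.1661.
%ΔP_y = (44.6 − 31.6)/[(31.6+44.6)/2] ≈ 0.3412.
E_xy = -0.1661/0.3412 ≈ -0.487.
E_xy < 0, so the goods are complements.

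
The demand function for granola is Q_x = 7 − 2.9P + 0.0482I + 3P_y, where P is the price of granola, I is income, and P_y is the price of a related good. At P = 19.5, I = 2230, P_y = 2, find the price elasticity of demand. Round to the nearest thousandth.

-0.884

At the given point, Q_x = 7 − 2.9(19.5) + 0.0482(2230) + 3(2) = 7 − 56.55 + 107.486 + 6 = 63.936.
∂Q_x/∂P = −2.9, so E_p = (−2.9)·(19.5/63.936) ≈ -0.884.
|E_p| < 1: demand is inelastic.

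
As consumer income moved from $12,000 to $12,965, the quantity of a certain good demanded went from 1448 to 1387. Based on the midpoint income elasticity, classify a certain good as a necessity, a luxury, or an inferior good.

%ΔQ = (1387 − 1448)/[(1448+1387)/2] = -61/1417.5 ≈ -0.0430.
%ΔI = (12,965 − 12,000)/[(12,000+12,965)/2] = 965/12482.5 ≈ 0.0773.
E_I = %ΔQ/%ΔI ≈ -0.557.
E_I < 0: inferior good.

inferior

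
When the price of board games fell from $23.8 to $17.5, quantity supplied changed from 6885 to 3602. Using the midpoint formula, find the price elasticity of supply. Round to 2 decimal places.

2.05

%ΔQ = (3602 − 6885)/[(6885 + 3602)/2] = -3283/5243.5 ≈ -0.6261.
%ΔP = (17.5 − 23.8)/[(23.8 + 17.5)/2] = -6.3/20.65 ≈ -0.3051.
Arc elasticity E = %ΔQ/%ΔP ≈ -0.6261/-0.3051 ≈ 2.05.
|E| > 1: supply is elastic over this range.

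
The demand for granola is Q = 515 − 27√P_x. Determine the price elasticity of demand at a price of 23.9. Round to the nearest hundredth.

-0.17

At P_x = 23.9, Q = 383.0034.
dQ/dP_x = −27/(2√P_x) = −27/(2·4.8888).
Point elasticity E = (dQ/dP_x)·(P_x/Q) = -2.7614 × 23.9/383.0034 ≈ -0.17.
|E| < 1, so demand is inelastic at this price.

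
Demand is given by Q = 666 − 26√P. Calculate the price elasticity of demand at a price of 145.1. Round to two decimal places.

-0.44

At P = 145.1, Q = 352.8106.
dQ/dP = −26/(2√P) = −26/(2·12.0457).
Point elasticity E = (dQ/dP)·(P/Q) = -1.0792 × 145.1/352.8106 ≈ -0.44.
|E| < 1, so demand is inelastic at this price.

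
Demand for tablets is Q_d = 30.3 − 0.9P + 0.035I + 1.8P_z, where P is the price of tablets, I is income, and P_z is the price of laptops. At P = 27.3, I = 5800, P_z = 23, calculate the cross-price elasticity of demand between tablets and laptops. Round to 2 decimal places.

0.17

First evaluate Q_d: 30.3 − 0.9(27.3) + 0.035(5800) + 1.8(23) = 30.3 − 24.57 + 203 + 41.4 = 250.13.
∂Q_d/∂P_z = +1.8, so E_xy = 1.8·(23/250.13) ≈ 0.17.
E_xy > 0: the goods are substitutes.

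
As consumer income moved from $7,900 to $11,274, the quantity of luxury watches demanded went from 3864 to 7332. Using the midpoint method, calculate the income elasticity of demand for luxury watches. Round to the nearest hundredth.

1.76

%ΔQ = (7332 − 3864)/[(3864+7332)/2] = 3468/5598 ≈ 0.6195.
%ΔY = (11,274 − 7,900)/[(7,900+11,274)/2] = 3374/9587 ≈ 0.3519.
E_I = %ΔQ/%ΔY ≈ 1.76.
E_I > 1: normal good (luxury).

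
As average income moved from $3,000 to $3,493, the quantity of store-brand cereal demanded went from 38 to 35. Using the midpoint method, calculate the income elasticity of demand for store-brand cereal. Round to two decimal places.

-0.54

%ΔQ = (35 − 38)/[(38+35)/2] = -3/36.5 ≈ -0.0822.
%ΔY = (3,493 − 3,000)/[(3,000+3,493)/2] = 493/3246.5 ≈ 0.1519.
E_I = %ΔQ/%ΔY ≈ -0.54.
E_I < 0: inferior good.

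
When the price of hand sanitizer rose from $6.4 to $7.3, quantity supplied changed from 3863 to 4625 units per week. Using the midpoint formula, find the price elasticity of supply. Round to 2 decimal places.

%Δq = (4625 − 3863)/[(3863 + 4625)/2] = 762/4244 ≈ 0.1795.
%Δp = (7.3 − 6.4)/[(6.4 + 7.3)/2] = 0.9/6.85 ≈ 0.1314.
Arc elasticity E = %Δq/%Δp ≈ 0.1795/0.1314 ≈ 1.37.
|E| > 1: supply is elastic over this range.

1.37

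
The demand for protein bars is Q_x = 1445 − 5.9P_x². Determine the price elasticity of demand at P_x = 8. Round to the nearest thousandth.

At P_x = 8, Q_x = 1067.4.
dQ_x/dP_x = −2·5.9·P_x = −94.4.
Point elasticity E = (dQ_x/dP_x)·(P_x/Q_x) = -94.4 × 8/1067.4 ≈ -0.708.
|E| < 1, so demand is inelastic at this price.

-0.708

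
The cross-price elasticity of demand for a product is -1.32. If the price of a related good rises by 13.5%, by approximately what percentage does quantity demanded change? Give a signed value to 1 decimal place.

%ΔQ ≈ E × %ΔP_y = (-1.32) × (13.5%) ≈ -17.8%.

-17.8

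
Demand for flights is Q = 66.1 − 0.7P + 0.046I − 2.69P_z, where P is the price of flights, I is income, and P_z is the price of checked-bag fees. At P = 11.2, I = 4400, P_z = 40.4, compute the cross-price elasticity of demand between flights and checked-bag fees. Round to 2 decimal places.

At the given point, Q = 66.1 − 0.7(11.2) + 0.046(4400) − 2.69(40.4) = 66.1 − 7.84 + 202.4 − 108.676 = 151.984.
∂Q/∂P_z = −2.69, so E_xy = -2.69·(40.4/151.984) ≈ -0.72.
E_xy < 0: the goods are complements.

-0.72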